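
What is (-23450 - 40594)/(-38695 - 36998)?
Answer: 21348/25231 ≈ 0.84610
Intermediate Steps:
(-23450 - 40594)/(-38695 - 36998) = -64044/(-75693) = -64044*(-1/75693) = 21348/25231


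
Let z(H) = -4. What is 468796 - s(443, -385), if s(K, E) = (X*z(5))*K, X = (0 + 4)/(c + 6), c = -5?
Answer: 475884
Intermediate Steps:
X = 4 (X = (0 + 4)/(-5 + 6) = 4/1 = 4*1 = 4)
s(K, E) = -16*K (s(K, E) = (4*(-4))*K = -16*K)
468796 - s(443, -385) = 468796 - (-16)*443 = 468796 - 1*(-7088) = 468796 + 7088 = 475884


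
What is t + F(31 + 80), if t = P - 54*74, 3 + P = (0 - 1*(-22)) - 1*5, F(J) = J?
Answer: -3871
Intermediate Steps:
P = 14 (P = -3 + ((0 - 1*(-22)) - 1*5) = -3 + ((0 + 22) - 5) = -3 + (22 - 5) = -3 + 17 = 14)
t = -3982 (t = 14 - 54*74 = 14 - 3996 = -3982)
t + F(31 + 80) = -3982 + (31 + 80) = -3982 + 111 = -3871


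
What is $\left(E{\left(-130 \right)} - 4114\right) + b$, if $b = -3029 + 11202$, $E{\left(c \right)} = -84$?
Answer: $3975$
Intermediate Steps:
$b = 8173$
$\left(E{\left(-130 \right)} - 4114\right) + b = \left(-84 - 4114\right) + 8173 = -4198 + 8173 = 3975$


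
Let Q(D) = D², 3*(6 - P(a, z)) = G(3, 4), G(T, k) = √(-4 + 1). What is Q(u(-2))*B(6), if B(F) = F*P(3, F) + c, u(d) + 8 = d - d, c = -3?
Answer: 2112 - 128*I*√3 ≈ 2112.0 - 221.7*I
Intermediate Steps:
G(T, k) = I*√3 (G(T, k) = √(-3) = I*√3)
P(a, z) = 6 - I*√3/3
u(d) = -8 (u(d) = -8 + (d - d) = -8 + 0 = -8)
B(F) = -3 + F*(6 - I*√3/3) (B(F) = F*(6 - I*√3/3) - 3 = -3 + F*(6 - I*√3/3))
Q(u(-2))*B(6) = (-8)²*(-3 + (⅓)*6*(18 - I*√3)) = 64*(-3 + (36 - 2*I*√3)) = 64*(33 - 2*I*√3) = 2112 - 128*I*√3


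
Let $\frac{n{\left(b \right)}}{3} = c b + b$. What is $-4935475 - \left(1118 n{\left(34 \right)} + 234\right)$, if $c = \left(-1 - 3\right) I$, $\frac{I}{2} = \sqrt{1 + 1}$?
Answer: $-5049745 + 912288 \sqrt{2} \approx -3.7596 \cdot 10^{6}$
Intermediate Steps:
$I = 2 \sqrt{2}$ ($I = 2 \sqrt{1 + 1} = 2 \sqrt{2} \approx 2.8284$)
$c = - 8 \sqrt{2}$ ($c = \left(-1 - 3\right) 2 \sqrt{2} = - 4 \cdot 2 \sqrt{2} = - 8 \sqrt{2} \approx -11.314$)
$n{\left(b \right)} = 3 b - 24 b \sqrt{2}$ ($n{\left(b \right)} = 3 \left(- 8 \sqrt{2} b + b\right) = 3 \left(- 8 b \sqrt{2} + b\right) = 3 \left(b - 8 b \sqrt{2}\right) = 3 b - 24 b \sqrt{2}$)
$-4935475 - \left(1118 n{\left(34 \right)} + 234\right) = -4935475 - \left(1118 \cdot 3 \cdot 34 \left(1 - 8 \sqrt{2}\right) + 234\right) = -4935475 - \left(1118 \left(102 - 816 \sqrt{2}\right) + 234\right) = -4935475 - \left(\left(114036 - 912288 \sqrt{2}\right) + 234\right) = -4935475 - \left(114270 - 912288 \sqrt{2}\right) = -5049745 + 912288 \sqrt{2}$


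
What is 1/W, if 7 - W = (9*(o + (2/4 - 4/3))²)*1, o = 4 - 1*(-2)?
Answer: -4/933 ≈ -0.0042872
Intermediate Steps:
o = 6 (o = 4 + 2 = 6)
W = -933/4 (W = 7 - 9*(6 + (2/4 - 4/3))² = 7 - 9*(6 + (2*(¼) - 4*⅓))² = 7 - 9*(6 + (½ - 4/3))² = 7 - 9*(6 - ⅚)² = 7 - 9*(31/6)² = 7 - 9*(961/36) = 7 - 961/4 = -933/4 ≈ -233.25)
1/W = 1/(-933/4) = -4/933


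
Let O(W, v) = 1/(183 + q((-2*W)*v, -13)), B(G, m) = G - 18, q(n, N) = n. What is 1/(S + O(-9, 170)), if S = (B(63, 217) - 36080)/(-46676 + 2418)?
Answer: 143528694/116905763 ≈ 1.2277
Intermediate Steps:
B(G, m) = -18 + G
O(W, v) = 1/(183 - 2*W*v) (O(W, v) = 1/(183 + (-2*W)*v) = 1/(183 - 2*W*v))
S = 36035/44258 (S = ((-18 + 63) - 36080)/(-46676 + 2418) = (45 - 36080)/(-44258) = -36035*(-1/44258) = 36035/44258 ≈ 0.81420)
1/(S + O(-9, 170)) = 1/(36035/44258 - 1/(-183 + 2*(-9)*170)) = 1/(36035/44258 - 1/(-183 - 3060)) = 1/(36035/44258 - 1/(-3243)) = 1/(36035/44258 - 1*(-1/3243)) = 1/(36035/44258 + 1/3243) = 1/(116905763/143528694) = 143528694/116905763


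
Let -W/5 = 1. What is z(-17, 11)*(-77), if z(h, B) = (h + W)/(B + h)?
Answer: -847/3 ≈ -282.33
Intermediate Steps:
W = -5 (W = -5*1 = -5)
z(h, B) = (-5 + h)/(B + h) (z(h, B) = (h - 5)/(B + h) = (-5 + h)/(B + h))
z(-17, 11)*(-77) = ((-5 - 17)/(11 - 17))*(-77) = (-22/(-6))*(-77) = -1/6*(-22)*(-77) = (11/3)*(-77) = -847/3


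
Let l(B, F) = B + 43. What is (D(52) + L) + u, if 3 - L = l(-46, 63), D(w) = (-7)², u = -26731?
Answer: -26676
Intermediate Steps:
l(B, F) = 43 + B
D(w) = 49
L = 6 (L = 3 - (43 - 46) = 3 - 1*(-3) = 3 + 3 = 6)
(D(52) + L) + u = (49 + 6) - 26731 = 55 - 26731 = -26676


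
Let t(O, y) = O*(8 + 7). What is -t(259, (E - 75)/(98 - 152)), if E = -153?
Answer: -3885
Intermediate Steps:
t(O, y) = 15*O (t(O, y) = O*15 = 15*O)
-t(259, (E - 75)/(98 - 152)) = -15*259 = -1*3885 = -3885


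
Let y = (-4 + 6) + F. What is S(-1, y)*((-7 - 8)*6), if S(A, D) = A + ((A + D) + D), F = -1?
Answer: 0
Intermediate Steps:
y = 1 (y = (-4 + 6) - 1 = 2 - 1 = 1)
S(A, D) = 2*A + 2*D (S(A, D) = A + (A + 2*D) = 2*A + 2*D)
S(-1, y)*((-7 - 8)*6) = (2*(-1) + 2*1)*((-7 - 8)*6) = (-2 + 2)*(-15*6) = 0*(-90) = 0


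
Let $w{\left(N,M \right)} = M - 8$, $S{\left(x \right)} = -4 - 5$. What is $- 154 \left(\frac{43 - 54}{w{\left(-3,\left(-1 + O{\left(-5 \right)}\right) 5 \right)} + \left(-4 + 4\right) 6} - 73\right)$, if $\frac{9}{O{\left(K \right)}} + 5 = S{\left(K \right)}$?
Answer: $\frac{2528218}{227} \approx 11138.0$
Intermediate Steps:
$S{\left(x \right)} = -9$
$O{\left(K \right)} = - \frac{9}{14}$ ($O{\left(K \right)} = \frac{9}{-5 - 9} = \frac{9}{-14} = 9 \left(- \frac{1}{14}\right) = - \frac{9}{14}$)
$w{\left(N,M \right)} = -8 + M$
$- 154 \left(\frac{43 - 54}{w{\left(-3,\left(-1 + O{\left(-5 \right)}\right) 5 \right)} + \left(-4 + 4\right) 6} - 73\right) = - 154 \left(\frac{43 - 54}{\left(-8 + \left(-1 - \frac{9}{14}\right) 5\right) + \left(-4 + 4\right) 6} - 73\right) = - 154 \left(- \frac{11}{\left(-8 - \frac{115}{14}\right) + 0 \cdot 6} - 73\right) = - 154 \left(- \frac{11}{\left(-8 - \frac{115}{14}\right) + 0} - 73\right) = - 154 \left(- \frac{11}{- \frac{227}{14} + 0} - 73\right) = - 154 \left(- \frac{11}{- \frac{227}{14}} - 73\right) = - 154 \left(\left(-11\right) \left(- \frac{14}{227}\right) - 73\right) = - 154 \left(\frac{154}{227} - 73\right) = \left(-154\right) \left(- \frac{16417}{227}\right) = \frac{2528218}{227}$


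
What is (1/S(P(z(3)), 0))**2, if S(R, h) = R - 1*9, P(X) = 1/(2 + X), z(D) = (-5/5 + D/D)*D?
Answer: 4/289 ≈ 0.013841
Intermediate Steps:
z(D) = 0 (z(D) = (-5*1/5 + 1)*D = (-1 + 1)*D = 0*D = 0)
S(R, h) = -9 + R (S(R, h) = R - 9 = -9 + R)
(1/S(P(z(3)), 0))**2 = (1/(-9 + 1/(2 + 0)))**2 = (1/(-9 + 1/2))**2 = (1/(-17/2))**2 = (-2/17)**2 = 4/289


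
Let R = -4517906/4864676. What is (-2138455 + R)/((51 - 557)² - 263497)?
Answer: 5201447616743/18147673818 ≈ 286.62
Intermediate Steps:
R = -2258953/2432338 (R = -4517906*1/4864676 = -2258953/2432338 ≈ -0.92872)
(-2138455 + R)/((51 - 557)² - 263497) = (-2138455 - 2258953/2432338)/((51 - 557)² - 263497) = -5201447616743/(2432338*((-506)² - 263497)) = -5201447616743/(2432338*(256036 - 263497)) = -5201447616743/2432338/(-7461) = -5201447616743/2432338*(-1/7461) = 5201447616743/18147673818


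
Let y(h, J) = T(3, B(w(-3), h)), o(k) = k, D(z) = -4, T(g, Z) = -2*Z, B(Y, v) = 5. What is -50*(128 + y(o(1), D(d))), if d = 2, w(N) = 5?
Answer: -5900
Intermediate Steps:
y(h, J) = -10 (y(h, J) = -2*5 = -10)
-50*(128 + y(o(1), D(d))) = -50*(128 - 10) = -50*118 = -5900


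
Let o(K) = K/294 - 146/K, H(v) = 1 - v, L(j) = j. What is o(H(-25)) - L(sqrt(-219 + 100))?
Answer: -10562/1911 - I*sqrt(119) ≈ -5.5269 - 10.909*I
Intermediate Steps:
o(K) = -146/K + K/294 (o(K) = K*(1/294) - 146/K = K/294 - 146/K = -146/K + K/294)
o(H(-25)) - L(sqrt(-219 + 100)) = (-146/(1 - 1*(-25)) + (1 - 1*(-25))/294) - sqrt(-219 + 100) = (-146/(1 + 25) + (1 + 25)/294) - sqrt(-119) = (-146/26 + (1/294)*26) - I*sqrt(119) = (-146*1/26 + 13/147) - I*sqrt(119) = (-73/13 + 13/147) - I*sqrt(119) = -10562/1911 - I*sqrt(119)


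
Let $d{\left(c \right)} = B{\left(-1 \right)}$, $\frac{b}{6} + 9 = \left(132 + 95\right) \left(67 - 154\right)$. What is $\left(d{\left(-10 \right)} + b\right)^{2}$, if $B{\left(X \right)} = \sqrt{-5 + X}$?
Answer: $\left(118548 - i \sqrt{6}\right)^{2} \approx 1.4054 \cdot 10^{10} - 5.8 \cdot 10^{5} i$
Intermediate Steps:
$b = -118548$ ($b = -54 + 6 \left(132 + 95\right) \left(67 - 154\right) = -54 + 6 \cdot 227 \left(-87\right) = -54 + 6 \left(-19749\right) = -54 - 118494 = -118548$)
$d{\left(c \right)} = i \sqrt{6}$ ($d{\left(c \right)} = \sqrt{-5 - 1} = \sqrt{-6} = i \sqrt{6}$)
$\left(d{\left(-10 \right)} + b\right)^{2} = \left(i \sqrt{6} - 118548\right)^{2} = \left(-118548 + i \sqrt{6}\right)^{2}$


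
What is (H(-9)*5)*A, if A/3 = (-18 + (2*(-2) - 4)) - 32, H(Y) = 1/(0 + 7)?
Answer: -870/7 ≈ -124.29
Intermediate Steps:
H(Y) = 1/7
A = -174 (A = 3*((-18 + (2*(-2) - 4)) - 32) = 3*((-18 + (-4 - 4)) - 32) = 3*((-18 - 8) - 32) = 3*(-26 - 32) = 3*(-58) = -174)
(H(-9)*5)*A = ((1/7)*5)*(-174) = (5/7)*(-174) = -870/7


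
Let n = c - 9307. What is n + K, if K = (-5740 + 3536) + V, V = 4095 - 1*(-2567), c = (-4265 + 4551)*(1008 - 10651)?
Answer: -2762747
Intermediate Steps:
c = -2757898 (c = 286*(-9643) = -2757898)
V = 6662 (V = 4095 + 2567 = 6662)
n = -2767205 (n = -2757898 - 9307 = -2767205)
K = 4458 (K = (-5740 + 3536) + 6662 = -2204 + 6662 = 4458)
n + K = -2767205 + 4458 = -2762747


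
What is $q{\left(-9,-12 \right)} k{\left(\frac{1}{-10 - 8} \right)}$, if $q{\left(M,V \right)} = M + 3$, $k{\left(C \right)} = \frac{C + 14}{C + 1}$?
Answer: $- \frac{1506}{17} \approx -88.588$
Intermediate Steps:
$k{\left(C \right)} = \frac{14 + C}{1 + C}$
$q{\left(M,V \right)} = 3 + M$
$q{\left(-9,-12 \right)} k{\left(\frac{1}{-10 - 8} \right)} = \left(3 - 9\right) \frac{14 + \frac{1}{-10 - 8}}{1 + \frac{1}{-10 - 8}} = - 6 \frac{14 + \frac{1}{-18}}{1 + \frac{1}{-18}} = - 6 \frac{14 - \frac{1}{18}}{1 - \frac{1}{18}} = - 6 \frac{1}{\frac{17}{18}} \cdot \frac{251}{18} = - 6 \cdot \frac{18}{17} \cdot \frac{251}{18} = \left(-6\right) \frac{251}{17} = - \frac{1506}{17}$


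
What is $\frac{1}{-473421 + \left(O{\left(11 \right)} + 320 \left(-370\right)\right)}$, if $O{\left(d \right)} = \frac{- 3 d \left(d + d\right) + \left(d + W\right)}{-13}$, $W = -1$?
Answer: $- \frac{13}{7692957} \approx -1.6899 \cdot 10^{-6}$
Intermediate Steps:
$O{\left(d \right)} = \frac{1}{13} - \frac{d}{13} + \frac{6 d^{2}}{13}$ ($O{\left(d \right)} = \frac{- 3 d \left(d + d\right) + \left(d - 1\right)}{-13} = \left(- 3 d 2 d + \left(-1 + d\right)\right) \left(- \frac{1}{13}\right) = \left(- 3 \cdot 2 d^{2} + \left(-1 + d\right)\right) \left(- \frac{1}{13}\right) = \left(- 6 d^{2} + \left(-1 + d\right)\right) \left(- \frac{1}{13}\right) = \left(-1 + d - 6 d^{2}\right) \left(- \frac{1}{13}\right) = \frac{1}{13} - \frac{d}{13} + \frac{6 d^{2}}{13}$)
$\frac{1}{-473421 + \left(O{\left(11 \right)} + 320 \left(-370\right)\right)} = \frac{1}{-473421 + \left(\left(\frac{1}{13} - \frac{11}{13} + \frac{6 \cdot 11^{2}}{13}\right) + 320 \left(-370\right)\right)} = \frac{1}{-473421 + \left(\left(\frac{1}{13} - \frac{11}{13} + \frac{6}{13} \cdot 121\right) - 118400\right)} = \frac{1}{-473421 + \left(\left(\frac{1}{13} - \frac{11}{13} + \frac{726}{13}\right) - 118400\right)} = \frac{1}{-473421 + \left(\frac{716}{13} - 118400\right)} = \frac{1}{-473421 - \frac{1538484}{13}} = \frac{1}{- \frac{7692957}{13}} = - \frac{13}{7692957}$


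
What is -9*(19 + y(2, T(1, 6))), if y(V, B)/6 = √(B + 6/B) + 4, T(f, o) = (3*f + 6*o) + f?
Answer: -387 - 27*√4015/5 ≈ -729.17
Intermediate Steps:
T(f, o) = 4*f + 6*o
y(V, B) = 24 + 6*√(B + 6/B) (y(V, B) = 6*(√(B + 6/B) + 4) = 6*(4 + √(B + 6/B)) = 24 + 6*√(B + 6/B))
-9*(19 + y(2, T(1, 6))) = -9*(19 + (24 + 6*√((4*1 + 6*6) + 6/(4*1 + 6*6)))) = -9*(19 + (24 + 6*√((4 + 36) + 6/(4 + 36)))) = -9*(19 + (24 + 6*√(40 + 6/40))) = -9*(19 + (24 + 6*√(40 + 6*(1/40)))) = -9*(19 + (24 + 6*√(40 + 3/20))) = -9*(19 + (24 + 6*√(803/20))) = -9*(19 + (24 + 6*(√4015/10))) = -9*(19 + (24 + 3*√4015/5)) = -9*(43 + 3*√4015/5) = -387 - 27*√4015/5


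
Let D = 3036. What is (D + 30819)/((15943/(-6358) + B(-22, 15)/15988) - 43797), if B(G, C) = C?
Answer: -1720709219460/2226147240701 ≈ -0.77295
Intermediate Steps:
(D + 30819)/((15943/(-6358) + B(-22, 15)/15988) - 43797) = (3036 + 30819)/((15943/(-6358) + 15/15988) - 43797) = 33855/((15943*(-1/6358) + 15*(1/15988)) - 43797) = 33855/((-15943/6358 + 15/15988) - 43797) = 33855/(-127400657/50825852 - 43797) = 33855/(-2226147240701/50825852) = 33855*(-50825852/2226147240701) = -1720709219460/2226147240701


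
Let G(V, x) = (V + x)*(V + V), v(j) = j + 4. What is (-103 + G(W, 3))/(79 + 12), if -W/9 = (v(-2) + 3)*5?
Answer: 99797/91 ≈ 1096.7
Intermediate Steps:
v(j) = 4 + j
W = -225 (W = -9*((4 - 2) + 3)*5 = -9*(2 + 3)*5 = -45*5 = -9*25 = -225)
G(V, x) = 2*V*(V + x) (G(V, x) = (V + x)*(2*V) = 2*V*(V + x))
(-103 + G(W, 3))/(79 + 12) = (-103 + 2*(-225)*(-225 + 3))/(79 + 12) = (-103 + 2*(-225)*(-222))/91 = (-103 + 99900)/91 = (1/91)*99797 = 99797/91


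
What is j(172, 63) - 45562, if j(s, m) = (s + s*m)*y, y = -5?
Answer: -100602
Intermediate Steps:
j(s, m) = -5*s - 5*m*s (j(s, m) = (s + s*m)*(-5) = (s + m*s)*(-5) = -5*s - 5*m*s)
j(172, 63) - 45562 = -5*172*(1 + 63) - 45562 = -5*172*64 - 45562 = -55040 - 45562 = -100602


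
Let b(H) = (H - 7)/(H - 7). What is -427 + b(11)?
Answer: -426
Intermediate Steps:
b(H) = 1 (b(H) = (-7 + H)/(-7 + H) = 1)
-427 + b(11) = -427 + 1 = -426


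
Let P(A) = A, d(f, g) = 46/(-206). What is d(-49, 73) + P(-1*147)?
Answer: -15164/103 ≈ -147.22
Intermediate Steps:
d(f, g) = -23/103 (d(f, g) = 46*(-1/206) = -23/103)
d(-49, 73) + P(-1*147) = -23/103 - 1*147 = -23/103 - 147 = -15164/103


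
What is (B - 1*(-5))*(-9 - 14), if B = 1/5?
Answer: -598/5 ≈ -119.60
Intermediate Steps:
B = 1/5 ≈ 0.20000
(B - 1*(-5))*(-9 - 14) = (1/5 - 1*(-5))*(-9 - 14) = (1/5 + 5)*(-23) = (26/5)*(-23) = -598/5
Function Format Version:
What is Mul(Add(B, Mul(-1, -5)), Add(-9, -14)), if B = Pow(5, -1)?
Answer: Rational(-598, 5) ≈ -119.60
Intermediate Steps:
B = Rational(1, 5) ≈ 0.20000
Mul(Add(B, Mul(-1, -5)), Add(-9, -14)) = Mul(Add(Rational(1, 5), Mul(-1, -5)), Add(-9, -14)) = Mul(Add(Rational(1, 5), 5), -23) = Mul(Rational(26, 5), -23) = Rational(-598, 5)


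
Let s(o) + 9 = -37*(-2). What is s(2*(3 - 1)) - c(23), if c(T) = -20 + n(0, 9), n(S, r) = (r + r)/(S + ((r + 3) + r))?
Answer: 589/7 ≈ 84.143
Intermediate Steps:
n(S, r) = 2*r/(3 + S + 2*r) (n(S, r) = (2*r)/(S + ((3 + r) + r)) = (2*r)/(S + (3 + 2*r)) = (2*r)/(3 + S + 2*r) = 2*r/(3 + S + 2*r))
c(T) = -134/7 (c(T) = -20 + 2*9/(3 + 0 + 2*9) = -20 + 2*9/(3 + 0 + 18) = -20 + 2*9/21 = -20 + 2*9*(1/21) = -20 + 6/7 = -134/7)
s(o) = 65 (s(o) = -9 - 37*(-2) = -9 + 74 = 65)
s(2*(3 - 1)) - c(23) = 65 - 1*(-134/7) = 65 + 134/7 = 589/7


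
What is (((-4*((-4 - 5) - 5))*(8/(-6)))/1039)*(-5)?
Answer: 1120/3117 ≈ 0.35932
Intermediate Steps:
(((-4*((-4 - 5) - 5))*(8/(-6)))/1039)*(-5) = (((-4*(-9 - 5))*(8*(-1/6)))*(1/1039))*(-5) = ((-4*(-14)*(-4/3))*(1/1039))*(-5) = ((56*(-4/3))*(1/1039))*(-5) = -224/3*1/1039*(-5) = -224/3117*(-5) = 1120/3117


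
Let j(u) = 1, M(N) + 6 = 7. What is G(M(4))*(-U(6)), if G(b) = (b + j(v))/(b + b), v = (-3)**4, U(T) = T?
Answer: -6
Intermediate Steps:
M(N) = 1 (M(N) = -6 + 7 = 1)
v = 81
G(b) = (1 + b)/(2*b) (G(b) = (b + 1)/(b + b) = (1 + b)/((2*b)) = (1 + b)*(1/(2*b)) = (1 + b)/(2*b))
G(M(4))*(-U(6)) = ((1/2)*(1 + 1)/1)*(-1*6) = ((1/2)*1*2)*(-6) = 1*(-6) = -6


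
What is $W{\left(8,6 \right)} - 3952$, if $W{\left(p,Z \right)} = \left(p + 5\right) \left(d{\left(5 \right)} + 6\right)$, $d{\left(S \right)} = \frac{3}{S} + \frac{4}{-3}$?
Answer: $- \frac{58253}{15} \approx -3883.5$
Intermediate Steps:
$d{\left(S \right)} = - \frac{4}{3} + \frac{3}{S}$ ($d{\left(S \right)} = \frac{3}{S} + 4 \left(- \frac{1}{3}\right) = \frac{3}{S} - \frac{4}{3} = - \frac{4}{3} + \frac{3}{S}$)
$W{\left(p,Z \right)} = \frac{79}{3} + \frac{79 p}{15}$ ($W{\left(p,Z \right)} = \left(p + 5\right) \left(\left(- \frac{4}{3} + \frac{3}{5}\right) + 6\right) = \left(5 + p\right) \left(\left(- \frac{4}{3} + 3 \cdot \frac{1}{5}\right) + 6\right) = \left(5 + p\right) \left(\left(- \frac{4}{3} + \frac{3}{5}\right) + 6\right) = \left(5 + p\right) \left(- \frac{11}{15} + 6\right) = \left(5 + p\right) \frac{79}{15} = \frac{79}{3} + \frac{79 p}{15}$)
$W{\left(8,6 \right)} - 3952 = \left(\frac{79}{3} + \frac{79}{15} \cdot 8\right) - 3952 = \left(\frac{79}{3} + \frac{632}{15}\right) - 3952 = \frac{1027}{15} - 3952 = - \frac{58253}{15}$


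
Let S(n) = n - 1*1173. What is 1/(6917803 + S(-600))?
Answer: 1/6916030 ≈ 1.4459e-7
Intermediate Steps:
S(n) = -1173 + n (S(n) = n - 1173 = -1173 + n)
1/(6917803 + S(-600)) = 1/(6917803 + (-1173 - 600)) = 1/(6917803 - 1773) = 1/6916030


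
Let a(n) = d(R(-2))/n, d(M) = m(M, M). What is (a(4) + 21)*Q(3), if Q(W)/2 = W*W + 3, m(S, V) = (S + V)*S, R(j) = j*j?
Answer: 696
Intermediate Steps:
R(j) = j²
m(S, V) = S*(S + V)
d(M) = 2*M² (d(M) = M*(M + M) = M*(2*M) = 2*M²)
Q(W) = 6 + 2*W² (Q(W) = 2*(W*W + 3) = 2*(W² + 3) = 2*(3 + W²) = 6 + 2*W²)
a(n) = 32/n (a(n) = (2*((-2)²)²)/n = (2*4²)/n = (2*16)/n = 32/n)
(a(4) + 21)*Q(3) = (32/4 + 21)*(6 + 2*3²) = (32*(¼) + 21)*(6 + 2*9) = (8 + 21)*(6 + 18) = 29*24 = 696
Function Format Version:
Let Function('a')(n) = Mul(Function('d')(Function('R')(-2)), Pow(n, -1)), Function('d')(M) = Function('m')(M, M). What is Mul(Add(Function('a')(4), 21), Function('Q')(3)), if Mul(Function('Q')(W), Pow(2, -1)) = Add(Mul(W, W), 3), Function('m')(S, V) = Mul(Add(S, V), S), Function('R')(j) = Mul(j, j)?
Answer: 696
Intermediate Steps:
Function('R')(j) = Pow(j, 2)
Function('m')(S, V) = Mul(S, Add(S, V))
Function('d')(M) = Mul(2, Pow(M, 2)) (Function('d')(M) = Mul(M, Add(M, M)) = Mul(M, Mul(2, M)) = Mul(2, Pow(M, 2)))
Function('Q')(W) = Add(6, Mul(2, Pow(W, 2))) (Function('Q')(W) = Mul(2, Add(Mul(W, W), 3)) = Mul(2, Add(Pow(W, 2), 3)) = Mul(2, Add(3, Pow(W, 2))) = Add(6, Mul(2, Pow(W, 2))))
Function('a')(n) = Mul(32, Pow(n, -1)) (Function('a')(n) = Mul(Mul(2, Pow(Pow(-2, 2), 2)), Pow(n, -1)) = Mul(Mul(2, Pow(4, 2)), Pow(n, -1)) = Mul(Mul(2, 16), Pow(n, -1)) = Mul(32, Pow(n, -1)))
Mul(Add(Function('a')(4), 21), Function('Q')(3)) = Mul(Add(Mul(32, Pow(4, -1)), 21), Add(6, Mul(2, Pow(3, 2)))) = Mul(Add(Mul(32, Rational(1, 4)), 21), Add(6, Mul(2, 9))) = Mul(Add(8, 21), Add(6, 18)) = Mul(29, 24) = 696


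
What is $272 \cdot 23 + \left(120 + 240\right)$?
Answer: $6616$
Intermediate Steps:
$272 \cdot 23 + \left(120 + 240\right) = 6256 + 360 = 6616$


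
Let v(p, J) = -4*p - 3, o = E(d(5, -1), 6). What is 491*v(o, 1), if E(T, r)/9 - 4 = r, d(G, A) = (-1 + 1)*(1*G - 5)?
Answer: -178233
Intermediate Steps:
d(G, A) = 0 (d(G, A) = 0*(G - 5) = 0*(-5 + G) = 0)
E(T, r) = 36 + 9*r
o = 90 (o = 36 + 9*6 = 36 + 54 = 90)
v(p, J) = -3 - 4*p
491*v(o, 1) = 491*(-3 - 4*90) = 491*(-3 - 360) = 491*(-363) = -178233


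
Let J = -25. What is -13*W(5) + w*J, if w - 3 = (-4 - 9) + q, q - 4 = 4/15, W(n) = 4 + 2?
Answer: 196/3 ≈ 65.333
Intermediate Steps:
W(n) = 6
q = 64/15 (q = 4 + 4/15 = 64/15 ≈ 4.2667)
w = -86/15 (w = 3 + ((-4 - 9) + 64/15) = 3 + (-13 + 64/15) = 3 - 131/15 = -86/15 ≈ -5.7333)
-13*W(5) + w*J = -13*6 - 86/15*(-25) = -78 + 430/3 = 196/3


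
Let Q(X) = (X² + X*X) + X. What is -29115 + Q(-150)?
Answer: 15735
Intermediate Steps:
Q(X) = X + 2*X² (Q(X) = (X² + X²) + X = 2*X² + X = X + 2*X²)
-29115 + Q(-150) = -29115 - 150*(1 + 2*(-150)) = -29115 - 150*(1 - 300) = -29115 - 150*(-299) = -29115 + 44850 = 15735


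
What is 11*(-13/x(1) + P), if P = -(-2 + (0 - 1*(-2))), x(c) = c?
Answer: -143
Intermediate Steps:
P = 0 (P = -(-2 + (0 + 2)) = -(-2 + 2) = -1*0 = 0)
11*(-13/x(1) + P) = 11*(-13/1 + 0) = 11*(-13 + 0) = 11*(-13) = -143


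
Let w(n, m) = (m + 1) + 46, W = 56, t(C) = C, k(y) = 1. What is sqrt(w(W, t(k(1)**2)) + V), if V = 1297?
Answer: sqrt(1345) ≈ 36.674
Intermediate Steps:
w(n, m) = 47 + m (w(n, m) = (1 + m) + 46 = 47 + m)
sqrt(w(W, t(k(1)**2)) + V) = sqrt((47 + 1**2) + 1297) = sqrt((47 + 1) + 1297) = sqrt(48 + 1297) = sqrt(1345)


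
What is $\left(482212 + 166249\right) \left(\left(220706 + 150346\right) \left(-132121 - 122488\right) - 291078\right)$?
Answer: $-61262360664960906$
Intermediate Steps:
$\left(482212 + 166249\right) \left(\left(220706 + 150346\right) \left(-132121 - 122488\right) - 291078\right) = 648461 \left(371052 \left(-254609\right) - 291078\right) = 648461 \left(-94473178668 - 291078\right) = 648461 \left(-94473469746\right) = -61262360664960906$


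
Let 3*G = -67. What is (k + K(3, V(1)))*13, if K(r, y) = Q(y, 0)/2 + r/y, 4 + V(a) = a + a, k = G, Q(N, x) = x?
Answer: -1859/6 ≈ -309.83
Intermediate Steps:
G = -67/3 (G = (1/3)*(-67) = -67/3 ≈ -22.333)
k = -67/3 ≈ -22.333
V(a) = -4 + 2*a (V(a) = -4 + (a + a) = -4 + 2*a)
K(r, y) = r/y (K(r, y) = 0/2 + r/y = 0*(1/2) + r/y = 0 + r/y = r/y)
(k + K(3, V(1)))*13 = (-67/3 + 3/(-4 + 2*1))*13 = (-67/3 + 3/(-4 + 2))*13 = (-67/3 + 3/(-2))*13 = (-67/3 + 3*(-1/2))*13 = (-67/3 - 3/2)*13 = -143/6*13 = -1859/6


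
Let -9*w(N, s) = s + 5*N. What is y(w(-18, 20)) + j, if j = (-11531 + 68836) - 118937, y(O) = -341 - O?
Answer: -557827/9 ≈ -61981.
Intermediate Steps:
w(N, s) = -5*N/9 - s/9 (w(N, s) = -(s + 5*N)/9 = -5*N/9 - s/9)
j = -61632 (j = 57305 - 118937 = -61632)
y(w(-18, 20)) + j = (-341 - (-5/9*(-18) - ⅑*20)) - 61632 = (-341 - (10 - 20/9)) - 61632 = (-341 - 1*70/9) - 61632 = (-341 - 70/9) - 61632 = -3139/9 - 61632 = -557827/9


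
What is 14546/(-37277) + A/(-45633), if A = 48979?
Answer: -355652543/243008763 ≈ -1.4635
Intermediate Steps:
14546/(-37277) + A/(-45633) = 14546/(-37277) + 48979/(-45633) = 14546*(-1/37277) + 48979*(-1/45633) = -14546/37277 - 6997/6519 = -355652543/243008763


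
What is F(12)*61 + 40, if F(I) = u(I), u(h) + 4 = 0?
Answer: -204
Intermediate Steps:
u(h) = -4 (u(h) = -4 + 0 = -4)
F(I) = -4
F(12)*61 + 40 = -4*61 + 40 = -244 + 40 = -204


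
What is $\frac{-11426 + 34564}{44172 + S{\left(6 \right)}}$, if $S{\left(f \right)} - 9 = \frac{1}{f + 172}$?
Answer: $\frac{4118564}{7864219} \approx 0.52371$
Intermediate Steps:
$S{\left(f \right)} = 9 + \frac{1}{172 + f}$ ($S{\left(f \right)} = 9 + \frac{1}{f + 172} = 9 + \frac{1}{172 + f}$)
$\frac{-11426 + 34564}{44172 + S{\left(6 \right)}} = \frac{-11426 + 34564}{44172 + \frac{1549 + 9 \cdot 6}{172 + 6}} = \frac{23138}{44172 + \frac{1549 + 54}{178}} = \frac{23138}{44172 + \frac{1}{178} \cdot 1603} = \frac{23138}{44172 + \frac{1603}{178}} = \frac{23138}{\frac{7864219}{178}} = 23138 \cdot \frac{178}{7864219} = \frac{4118564}{7864219}$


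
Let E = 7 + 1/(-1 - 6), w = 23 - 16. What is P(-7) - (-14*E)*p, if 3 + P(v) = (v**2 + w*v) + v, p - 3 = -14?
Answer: -1066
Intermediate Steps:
p = -11 (p = 3 - 14 = -11)
w = 7
E = 48/7 (E = 7 + 1/(-7) = 7 - 1/7 = 48/7 ≈ 6.8571)
P(v) = -3 + v**2 + 8*v (P(v) = -3 + ((v**2 + 7*v) + v) = -3 + (v**2 + 8*v) = -3 + v**2 + 8*v)
P(-7) - (-14*E)*p = (-3 + (-7)**2 + 8*(-7)) - (-14*48/7)*(-11) = (-3 + 49 - 56) - (-96)*(-11) = -10 - 1*1056 = -10 - 1056 = -1066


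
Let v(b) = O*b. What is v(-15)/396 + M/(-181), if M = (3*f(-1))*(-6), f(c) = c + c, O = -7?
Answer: 1583/23892 ≈ 0.066257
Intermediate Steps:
f(c) = 2*c
M = 36 (M = (3*(2*(-1)))*(-6) = (3*(-2))*(-6) = -6*(-6) = 36)
v(b) = -7*b
v(-15)/396 + M/(-181) = -7*(-15)/396 + 36/(-181) = 105*(1/396) + 36*(-1/181) = 35/132 - 36/181 = 1583/23892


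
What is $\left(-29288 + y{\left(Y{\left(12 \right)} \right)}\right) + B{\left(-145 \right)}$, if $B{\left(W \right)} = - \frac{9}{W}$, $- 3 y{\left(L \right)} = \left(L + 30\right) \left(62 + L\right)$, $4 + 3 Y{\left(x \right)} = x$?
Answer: $- \frac{117419017}{3915} \approx -29992.0$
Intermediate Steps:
$Y{\left(x \right)} = - \frac{4}{3} + \frac{x}{3}$
$y{\left(L \right)} = - \frac{\left(30 + L\right) \left(62 + L\right)}{3}$ ($y{\left(L \right)} = - \frac{\left(L + 30\right) \left(62 + L\right)}{3} = - \frac{\left(30 + L\right) \left(62 + L\right)}{3}$)
$\left(-29288 + y{\left(Y{\left(12 \right)} \right)}\right) + B{\left(-145 \right)} = \left(-29288 - \left(620 + \frac{\left(- \frac{4}{3} + \frac{1}{3} \cdot 12\right)^{2}}{3} + \frac{92 \left(- \frac{4}{3} + \frac{1}{3} \cdot 12\right)}{3}\right)\right) - \frac{9}{-145} = \left(-29288 - \left(620 + \frac{\left(- \frac{4}{3} + 4\right)^{2}}{3} + \frac{92 \left(- \frac{4}{3} + 4\right)}{3}\right)\right) - - \frac{9}{145} = \left(-29288 - \left(\frac{6316}{9} + \frac{64}{27}\right)\right) + \frac{9}{145} = \left(-29288 - \frac{19012}{27}\right) + \frac{9}{145} = - \frac{809788}{27} + \frac{9}{145} = - \frac{117419017}{3915}$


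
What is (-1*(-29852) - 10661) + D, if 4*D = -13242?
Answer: 31761/2 ≈ 15881.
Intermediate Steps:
D = -6621/2 (D = (¼)*(-13242) = -6621/2 ≈ -3310.5)
(-1*(-29852) - 10661) + D = (-1*(-29852) - 10661) - 6621/2 = (29852 - 10661) - 6621/2 = 19191 - 6621/2 = 31761/2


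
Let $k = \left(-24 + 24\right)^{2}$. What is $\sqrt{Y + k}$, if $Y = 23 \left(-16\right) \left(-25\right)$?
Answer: $20 \sqrt{23} \approx 95.917$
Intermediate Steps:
$Y = 9200$ ($Y = \left(-368\right) \left(-25\right) = 9200$)
$k = 0$ ($k = 0^{2} = 0$)
$\sqrt{Y + k} = \sqrt{9200 + 0} = \sqrt{9200} = 20 \sqrt{23}$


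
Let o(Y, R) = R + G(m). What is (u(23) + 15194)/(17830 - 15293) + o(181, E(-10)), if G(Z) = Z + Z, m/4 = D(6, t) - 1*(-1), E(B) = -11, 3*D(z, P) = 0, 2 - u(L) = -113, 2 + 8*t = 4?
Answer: 7698/2537 ≈ 3.0343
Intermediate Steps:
t = ¼ (t = -¼ + (⅛)*4 = -¼ + ½ = ¼ ≈ 0.25000)
u(L) = 115 (u(L) = 2 - 1*(-113) = 2 + 113 = 115)
D(z, P) = 0 (D(z, P) = (⅓)*0 = 0)
m = 4 (m = 4*(0 - 1*(-1)) = 4*(0 + 1) = 4*1 = 4)
G(Z) = 2*Z
o(Y, R) = 8 + R (o(Y, R) = R + 2*4 = R + 8 = 8 + R)
(u(23) + 15194)/(17830 - 15293) + o(181, E(-10)) = (115 + 15194)/(17830 - 15293) + (8 - 11) = 15309/2537 - 3 = 7698/2537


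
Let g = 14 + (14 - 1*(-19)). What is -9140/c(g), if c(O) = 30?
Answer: -914/3 ≈ -304.67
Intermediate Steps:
g = 47 (g = 14 + (14 + 19) = 14 + 33 = 47)
-9140/c(g) = -9140/30 = -9140*1/30 = -914/3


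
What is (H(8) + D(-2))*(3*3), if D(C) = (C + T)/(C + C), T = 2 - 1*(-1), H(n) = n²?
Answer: 2295/4 ≈ 573.75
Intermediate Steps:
T = 3 (T = 2 + 1 = 3)
D(C) = (3 + C)/(2*C) (D(C) = (C + 3)/(C + C) = (3 + C)/((2*C)) = (3 + C)*(1/(2*C)) = (3 + C)/(2*C))
(H(8) + D(-2))*(3*3) = (8² + (½)*(3 - 2)/(-2))*(3*3) = (64 + (½)*(-½)*1)*9 = (64 - ¼)*9 = (255/4)*9 = 2295/4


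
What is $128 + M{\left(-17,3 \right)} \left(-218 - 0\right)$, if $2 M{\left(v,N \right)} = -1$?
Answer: $237$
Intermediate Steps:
$M{\left(v,N \right)} = - \frac{1}{2}$ ($M{\left(v,N \right)} = \frac{1}{2} \left(-1\right) = - \frac{1}{2}$)
$128 + M{\left(-17,3 \right)} \left(-218 - 0\right) = 128 - \frac{-218 - 0}{2} = 128 - \frac{-218 + 0}{2} = 128 - -109 = 128 + 109 = 237$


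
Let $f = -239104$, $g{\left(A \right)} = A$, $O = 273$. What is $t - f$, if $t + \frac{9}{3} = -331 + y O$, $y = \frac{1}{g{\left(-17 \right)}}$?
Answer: $\frac{4058817}{17} \approx 2.3875 \cdot 10^{5}$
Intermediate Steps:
$y = - \frac{1}{17}$ ($y = \frac{1}{-17} = - \frac{1}{17} \approx -0.058824$)
$t = - \frac{5951}{17}$ ($t = -3 - \frac{5900}{17} = - \frac{5951}{17} \approx -350.06$)
$t - f = - \frac{5951}{17} - -239104 = - \frac{5951}{17} + 239104 = \frac{4058817}{17}$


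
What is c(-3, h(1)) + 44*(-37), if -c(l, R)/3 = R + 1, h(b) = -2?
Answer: -1625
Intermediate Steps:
c(l, R) = -3 - 3*R (c(l, R) = -3*(R + 1) = -3*(1 + R) = -3 - 3*R)
c(-3, h(1)) + 44*(-37) = (-3 - 3*(-2)) + 44*(-37) = (-3 + 6) - 1628 = 3 - 1628 = -1625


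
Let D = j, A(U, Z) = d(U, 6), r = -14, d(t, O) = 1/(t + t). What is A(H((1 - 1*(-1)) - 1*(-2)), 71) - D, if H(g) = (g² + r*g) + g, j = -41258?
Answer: 2970575/72 ≈ 41258.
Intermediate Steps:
d(t, O) = 1/(2*t)
H(g) = g² - 13*g (H(g) = (g² - 14*g) + g = g² - 13*g)
A(U, Z) = 1/(2*U)
D = -41258
A(H((1 - 1*(-1)) - 1*(-2)), 71) - D = 1/(2*((((1 - 1*(-1)) - 1*(-2))*(-13 + ((1 - 1*(-1)) - 1*(-2)))))) - 1*(-41258) = 1/(2*((((1 + 1) + 2)*(-13 + ((1 + 1) + 2))))) + 41258 = 1/(2*(((2 + 2)*(-13 + (2 + 2))))) + 41258 = 1/(2*((4*(-13 + 4)))) + 41258 = 1/(2*((4*(-9)))) + 41258 = (½)/(-36) + 41258 = (½)*(-1/36) + 41258 = -1/72 + 41258 = 2970575/72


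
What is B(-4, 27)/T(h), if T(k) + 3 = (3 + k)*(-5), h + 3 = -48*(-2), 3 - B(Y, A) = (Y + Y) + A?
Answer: 16/483 ≈ 0.033126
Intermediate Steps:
B(Y, A) = 3 - A - 2*Y (B(Y, A) = 3 - ((Y + Y) + A) = 3 - (2*Y + A) = 3 - (A + 2*Y) = 3 + (-A - 2*Y) = 3 - A - 2*Y)
h = 93 (h = -3 - 48*(-2) = -3 + 96 = 93)
T(k) = -18 - 5*k (T(k) = -3 + (3 + k)*(-5) = -3 + (-15 - 5*k) = -18 - 5*k)
B(-4, 27)/T(h) = (3 - 1*27 - 2*(-4))/(-18 - 5*93) = (3 - 27 + 8)/(-18 - 465) = -16/(-483) = -16*(-1/483) = 16/483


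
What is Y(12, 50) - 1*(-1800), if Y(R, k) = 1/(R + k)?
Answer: 111601/62 ≈ 1800.0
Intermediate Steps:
Y(12, 50) - 1*(-1800) = 1/(12 + 50) - 1*(-1800) = 1/62 + 1800 = 111601/62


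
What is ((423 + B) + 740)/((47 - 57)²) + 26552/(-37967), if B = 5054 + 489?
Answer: 125975751/1898350 ≈ 66.361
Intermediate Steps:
B = 5543
((423 + B) + 740)/((47 - 57)²) + 26552/(-37967) = ((423 + 5543) + 740)/((47 - 57)²) + 26552/(-37967) = (5966 + 740)/((-10)²) + 26552*(-1/37967) = 6706/100 - 26552/37967 = 6706*(1/100) - 26552/37967 = 3353/50 - 26552/37967 = 125975751/1898350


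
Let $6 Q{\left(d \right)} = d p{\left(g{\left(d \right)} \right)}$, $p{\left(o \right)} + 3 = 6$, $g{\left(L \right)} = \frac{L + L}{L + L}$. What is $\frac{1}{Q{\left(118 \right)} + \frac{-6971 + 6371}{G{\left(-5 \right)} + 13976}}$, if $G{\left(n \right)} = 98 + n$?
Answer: $\frac{14069}{829471} \approx 0.016961$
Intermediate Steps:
$g{\left(L \right)} = 1$ ($g{\left(L \right)} = \frac{2 L}{2 L} = 2 L \frac{1}{2 L} = 1$)
$p{\left(o \right)} = 3$ ($p{\left(o \right)} = -3 + 6 = 3$)
$Q{\left(d \right)} = \frac{d}{2}$ ($Q{\left(d \right)} = \frac{d 3}{6} = \frac{3 d}{6} = \frac{d}{2}$)
$\frac{1}{Q{\left(118 \right)} + \frac{-6971 + 6371}{G{\left(-5 \right)} + 13976}} = \frac{1}{\frac{1}{2} \cdot 118 + \frac{-6971 + 6371}{\left(98 - 5\right) + 13976}} = \frac{1}{59 - \frac{600}{93 + 13976}} = \frac{1}{59 - \frac{600}{14069}} = \frac{1}{\frac{829471}{14069}} = \frac{14069}{829471}$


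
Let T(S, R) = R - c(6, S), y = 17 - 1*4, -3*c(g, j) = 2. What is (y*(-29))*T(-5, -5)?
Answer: 4901/3 ≈ 1633.7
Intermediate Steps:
c(g, j) = -2/3 (c(g, j) = -1/3*2 = -2/3)
y = 13 (y = 17 - 4 = 13)
T(S, R) = 2/3 + R (T(S, R) = R - 1*(-2/3) = R + 2/3 = 2/3 + R)
(y*(-29))*T(-5, -5) = (13*(-29))*(2/3 - 5) = -377*(-13/3) = 4901/3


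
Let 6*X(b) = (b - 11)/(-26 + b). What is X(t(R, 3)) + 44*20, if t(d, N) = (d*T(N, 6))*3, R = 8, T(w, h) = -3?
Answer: 517523/588 ≈ 880.14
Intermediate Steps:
t(d, N) = -9*d (t(d, N) = (d*(-3))*3 = -3*d*3 = -9*d)
X(b) = (-11 + b)/(6*(-26 + b)) (X(b) = ((b - 11)/(-26 + b))/6 = ((-11 + b)/(-26 + b))/6 = (-11 + b)/(6*(-26 + b)))
X(t(R, 3)) + 44*20 = (-11 - 9*8)/(6*(-26 - 9*8)) + 44*20 = (-11 - 72)/(6*(-26 - 72)) + 880 = (1/6)*(-83)/(-98) + 880 = (1/6)*(-1/98)*(-83) + 880 = 83/588 + 880 = 517523/588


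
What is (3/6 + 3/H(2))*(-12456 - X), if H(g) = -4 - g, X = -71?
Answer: 0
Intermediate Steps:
(3/6 + 3/H(2))*(-12456 - X) = (3/6 + 3/(-4 - 1*2))*(-12456 - 1*(-71)) = (3*(⅙) + 3/(-4 - 2))*(-12456 + 71) = (½ + 3/(-6))*(-12385) = (½ + 3*(-⅙))*(-12385) = (½ - ½)*(-12385) = 0*(-12385) = 0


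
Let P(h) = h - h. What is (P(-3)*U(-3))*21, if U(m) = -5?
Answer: 0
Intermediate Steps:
P(h) = 0
(P(-3)*U(-3))*21 = (0*(-5))*21 = 0*21 = 0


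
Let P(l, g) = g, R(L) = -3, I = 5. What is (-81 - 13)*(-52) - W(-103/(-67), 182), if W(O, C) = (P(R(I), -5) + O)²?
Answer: 21888408/4489 ≈ 4876.0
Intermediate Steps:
W(O, C) = (-5 + O)²
(-81 - 13)*(-52) - W(-103/(-67), 182) = (-81 - 13)*(-52) - (-5 - 103/(-67))² = -94*(-52) - (-5 - 103*(-1/67))² = 4888 - (-5 + 103/67)² = 4888 - (-232/67)² = 4888 - 1*53824/4489 = 4888 - 53824/4489 = 21888408/4489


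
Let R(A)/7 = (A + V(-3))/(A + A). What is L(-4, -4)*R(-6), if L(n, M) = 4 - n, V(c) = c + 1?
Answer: 112/3 ≈ 37.333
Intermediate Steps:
V(c) = 1 + c
R(A) = 7*(-2 + A)/(2*A) (R(A) = 7*((A + (1 - 3))/(A + A)) = 7*((A - 2)/((2*A))) = 7*((-2 + A)*(1/(2*A))) = 7*((-2 + A)/(2*A)) = 7*(-2 + A)/(2*A))
L(-4, -4)*R(-6) = (4 - 1*(-4))*(7/2 - 7/(-6)) = (4 + 4)*(7/2 - 7*(-⅙)) = 8*(7/2 + 7/6) = 8*(14/3) = 112/3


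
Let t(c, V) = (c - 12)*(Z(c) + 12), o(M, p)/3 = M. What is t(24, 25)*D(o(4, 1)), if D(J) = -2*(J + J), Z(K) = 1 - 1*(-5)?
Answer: -10368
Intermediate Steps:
o(M, p) = 3*M
Z(K) = 6 (Z(K) = 1 + 5 = 6)
D(J) = -4*J
t(c, V) = -216 + 18*c (t(c, V) = (c - 12)*(6 + 12) = (-12 + c)*18 = -216 + 18*c)
t(24, 25)*D(o(4, 1)) = (-216 + 18*24)*(-12*4) = (-216 + 432)*(-4*12) = 216*(-48) = -10368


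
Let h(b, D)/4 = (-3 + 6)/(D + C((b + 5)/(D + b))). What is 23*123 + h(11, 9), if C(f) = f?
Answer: 138681/49 ≈ 2830.2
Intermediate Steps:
h(b, D) = 12/(D + (5 + b)/(D + b)) (h(b, D) = 4*((-3 + 6)/(D + (b + 5)/(D + b))) = 4*(3/(D + (5 + b)/(D + b))) = 12/(D + (5 + b)/(D + b)))
23*123 + h(11, 9) = 23*123 + 12*(9 + 11)/(5 + 11 + 9*(9 + 11)) = 2829 + 12*20/(5 + 11 + 9*20) = 2829 + 12*20/(5 + 11 + 180) = 2829 + 12*20/196 = 2829 + 12*(1/196)*20 = 2829 + 60/49 = 138681/49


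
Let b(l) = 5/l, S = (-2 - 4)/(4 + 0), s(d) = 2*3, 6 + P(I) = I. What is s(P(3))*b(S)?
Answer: -20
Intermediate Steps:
P(I) = -6 + I
s(d) = 6
S = -3/2 (S = -6/4 = -6*¼ = -3/2 ≈ -1.5000)
s(P(3))*b(S) = 6*(5/(-3/2)) = 6*(5*(-⅔)) = 6*(-10/3) = -20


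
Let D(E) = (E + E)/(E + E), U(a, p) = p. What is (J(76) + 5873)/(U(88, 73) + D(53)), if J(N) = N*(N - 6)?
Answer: 11193/74 ≈ 151.26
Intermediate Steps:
J(N) = N*(-6 + N)
D(E) = 1 (D(E) = (2*E)/((2*E)) = (2*E)*(1/(2*E)) = 1)
(J(76) + 5873)/(U(88, 73) + D(53)) = (76*(-6 + 76) + 5873)/(73 + 1) = (76*70 + 5873)/74 = (5320 + 5873)*(1/74) = 11193*(1/74) = 11193/74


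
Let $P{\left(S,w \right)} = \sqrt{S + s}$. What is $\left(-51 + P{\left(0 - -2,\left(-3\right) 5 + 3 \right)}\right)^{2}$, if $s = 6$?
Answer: $2609 - 204 \sqrt{2} \approx 2320.5$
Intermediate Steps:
$P{\left(S,w \right)} = \sqrt{6 + S}$ ($P{\left(S,w \right)} = \sqrt{S + 6} = \sqrt{6 + S}$)
$\left(-51 + P{\left(0 - -2,\left(-3\right) 5 + 3 \right)}\right)^{2} = \left(-51 + \sqrt{6 + \left(0 - -2\right)}\right)^{2} = \left(-51 + \sqrt{6 + \left(0 + 2\right)}\right)^{2} = \left(-51 + \sqrt{6 + 2}\right)^{2} = \left(-51 + \sqrt{8}\right)^{2} = \left(-51 + 2 \sqrt{2}\right)^{2}$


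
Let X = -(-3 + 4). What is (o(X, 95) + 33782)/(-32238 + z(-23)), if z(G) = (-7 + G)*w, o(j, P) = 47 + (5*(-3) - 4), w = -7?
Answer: -5635/5338 ≈ -1.0556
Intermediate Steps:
X = -1 (X = -1*1 = -1)
o(j, P) = 28 (o(j, P) = 47 + (-15 - 4) = 47 - 19 = 28)
z(G) = 49 - 7*G (z(G) = (-7 + G)*(-7) = 49 - 7*G)
(o(X, 95) + 33782)/(-32238 + z(-23)) = (28 + 33782)/(-32238 + (49 - 7*(-23))) = 33810/(-32238 + (49 + 161)) = 33810/(-32238 + 210) = 33810/(-32028) = 33810*(-1/32028) = -5635/5338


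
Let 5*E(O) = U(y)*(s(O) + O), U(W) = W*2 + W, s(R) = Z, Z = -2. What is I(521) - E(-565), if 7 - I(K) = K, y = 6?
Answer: 7636/5 ≈ 1527.2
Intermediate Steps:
s(R) = -2
U(W) = 3*W (U(W) = 2*W + W = 3*W)
I(K) = 7 - K
E(O) = -36/5 + 18*O/5 (E(O) = ((3*6)*(-2 + O))/5 = (18*(-2 + O))/5 = (-36 + 18*O)/5 = -36/5 + 18*O/5)
I(521) - E(-565) = (7 - 1*521) - (-36/5 + (18/5)*(-565)) = (7 - 521) - (-36/5 - 2034) = -514 - 1*(-10206/5) = -514 + 10206/5 = 7636/5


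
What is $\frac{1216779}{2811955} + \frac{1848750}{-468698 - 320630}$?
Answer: $- \frac{2119082035869}{1109777408120} \approx -1.9095$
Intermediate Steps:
$\frac{1216779}{2811955} + \frac{1848750}{-468698 - 320630} = 1216779 \cdot \frac{1}{2811955} + \frac{1848750}{-468698 - 320630} = \frac{1216779}{2811955} + \frac{1848750}{-789328} = \frac{1216779}{2811955} + 1848750 \left(- \frac{1}{789328}\right) = \frac{1216779}{2811955} - \frac{924375}{394664} = - \frac{2119082035869}{1109777408120}$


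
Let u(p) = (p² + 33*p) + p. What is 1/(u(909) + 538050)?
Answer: 1/1395237 ≈ 7.1672e-7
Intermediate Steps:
u(p) = p² + 34*p
1/(u(909) + 538050) = 1/(909*(34 + 909) + 538050) = 1/(909*943 + 538050) = 1/(857187 + 538050) = 1/1395237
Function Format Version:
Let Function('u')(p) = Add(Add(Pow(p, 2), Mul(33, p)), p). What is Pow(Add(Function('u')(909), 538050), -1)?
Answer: Rational(1, 1395237) ≈ 7.1672e-7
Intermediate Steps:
Function('u')(p) = Add(Pow(p, 2), Mul(34, p))
Pow(Add(Function('u')(909), 538050), -1) = Pow(Add(Mul(909, Add(34, 909)), 538050), -1) = Pow(Add(Mul(909, 943), 538050), -1) = Pow(Add(857187, 538050), -1) = Pow(1395237, -1) = Rational(1, 1395237)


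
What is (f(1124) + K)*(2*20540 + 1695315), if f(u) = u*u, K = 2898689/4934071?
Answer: 10823974130184402075/4934071 ≈ 2.1937e+12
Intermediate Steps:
K = 2898689/4934071 (K = 2898689*(1/4934071) = 2898689/4934071 ≈ 0.58748)
f(u) = u²
(f(1124) + K)*(2*20540 + 1695315) = (1124² + 2898689/4934071)*(2*20540 + 1695315) = (1263376 + 2898689/4934071)*(41080 + 1695315) = (6233589782385/4934071)*1736395 = 10823974130184402075/4934071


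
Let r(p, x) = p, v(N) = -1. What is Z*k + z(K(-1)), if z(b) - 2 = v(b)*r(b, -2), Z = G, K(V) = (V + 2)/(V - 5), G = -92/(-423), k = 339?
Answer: 21403/282 ≈ 75.897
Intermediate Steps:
G = 92/423 (G = -92*(-1/423) = 92/423 ≈ 0.21749)
K(V) = (2 + V)/(-5 + V)
Z = 92/423 ≈ 0.21749
z(b) = 2 - b
Z*k + z(K(-1)) = (92/423)*339 + (2 - (2 - 1)/(-5 - 1)) = 10396/141 + (2 - 1/(-6)) = 10396/141 + (2 - (-1)/6) = 10396/141 + (2 - 1*(-⅙)) = 10396/141 + (2 + ⅙) = 10396/141 + 13/6 = 21403/282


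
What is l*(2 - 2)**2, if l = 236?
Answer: 0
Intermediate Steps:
l*(2 - 2)**2 = 236*(2 - 2)**2 = 236*0**2 = 236*0 = 0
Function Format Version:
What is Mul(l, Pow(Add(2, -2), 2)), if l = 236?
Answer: 0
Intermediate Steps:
Mul(l, Pow(Add(2, -2), 2)) = Mul(236, Pow(Add(2, -2), 2)) = Mul(236, Pow(0, 2)) = Mul(236, 0) = 0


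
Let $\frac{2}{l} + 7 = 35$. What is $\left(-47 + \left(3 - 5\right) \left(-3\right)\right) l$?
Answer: $- \frac{41}{14} \approx -2.9286$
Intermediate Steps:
$l = \frac{1}{14}$ ($l = \frac{2}{-7 + 35} = \frac{2}{28} = 2 \cdot \frac{1}{28} = \frac{1}{14} \approx 0.071429$)
$\left(-47 + \left(3 - 5\right) \left(-3\right)\right) l = \left(-47 + \left(3 - 5\right) \left(-3\right)\right) \frac{1}{14} = \left(-47 - -6\right) \frac{1}{14} = \left(-47 + 6\right) \frac{1}{14} = \left(-41\right) \frac{1}{14} = - \frac{41}{14}$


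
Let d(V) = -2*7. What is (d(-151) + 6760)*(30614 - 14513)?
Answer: 108617346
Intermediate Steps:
d(V) = -14
(d(-151) + 6760)*(30614 - 14513) = (-14 + 6760)*(30614 - 14513) = 6746*16101 = 108617346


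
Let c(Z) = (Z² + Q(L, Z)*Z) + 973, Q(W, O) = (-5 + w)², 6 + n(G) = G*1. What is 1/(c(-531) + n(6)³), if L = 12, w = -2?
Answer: 1/256915 ≈ 3.8923e-6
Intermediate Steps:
n(G) = -6 + G (n(G) = -6 + G*1 = -6 + G)
Q(W, O) = 49 (Q(W, O) = (-5 - 2)² = (-7)² = 49)
c(Z) = 973 + Z² + 49*Z (c(Z) = (Z² + 49*Z) + 973 = 973 + Z² + 49*Z)
1/(c(-531) + n(6)³) = 1/((973 + (-531)² + 49*(-531)) + (-6 + 6)³) = 1/((973 + 281961 - 26019) + 0³) = 1/(256915 + 0) = 1/256915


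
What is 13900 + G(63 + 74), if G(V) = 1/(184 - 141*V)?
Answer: 265948699/19133 ≈ 13900.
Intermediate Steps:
13900 + G(63 + 74) = 13900 - 1/(-184 + 141*(63 + 74)) = 13900 - 1/(-184 + 141*137) = 13900 - 1/(-184 + 19317) = 13900 - 1/19133 = 265948699/19133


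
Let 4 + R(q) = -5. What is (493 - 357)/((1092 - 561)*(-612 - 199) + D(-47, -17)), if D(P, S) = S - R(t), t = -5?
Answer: -136/430649 ≈ -0.00031580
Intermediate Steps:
R(q) = -9 (R(q) = -4 - 5 = -9)
D(P, S) = 9 + S (D(P, S) = S - 1*(-9) = S + 9 = 9 + S)
(493 - 357)/((1092 - 561)*(-612 - 199) + D(-47, -17)) = (493 - 357)/((1092 - 561)*(-612 - 199) + (9 - 17)) = 136/(531*(-811) - 8) = 136/(-430641 - 8) = 136/(-430649) = 136*(-1/430649) = -136/430649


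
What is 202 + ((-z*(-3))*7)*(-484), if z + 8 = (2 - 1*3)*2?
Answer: 101842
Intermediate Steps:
z = -10 (z = -8 + (2 - 1*3)*2 = -8 + (2 - 3)*2 = -8 - 1*2 = -8 - 2 = -10)
202 + ((-z*(-3))*7)*(-484) = 202 + ((-1*(-10)*(-3))*7)*(-484) = 202 + ((10*(-3))*7)*(-484) = 202 - 30*7*(-484) = 202 - 210*(-484) = 202 + 101640 = 101842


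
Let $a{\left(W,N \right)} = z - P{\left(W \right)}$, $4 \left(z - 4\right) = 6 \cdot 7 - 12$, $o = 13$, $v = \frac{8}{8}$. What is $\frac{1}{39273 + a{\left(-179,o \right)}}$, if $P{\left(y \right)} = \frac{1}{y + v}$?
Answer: $\frac{89}{3496321} \approx 2.5455 \cdot 10^{-5}$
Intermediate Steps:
$v = 1$ ($v = 8 \cdot \frac{1}{8} = 1$)
$P{\left(y \right)} = \frac{1}{1 + y}$ ($P{\left(y \right)} = \frac{1}{y + 1} = \frac{1}{1 + y}$)
$z = \frac{23}{2}$ ($z = 4 + \frac{6 \cdot 7 - 12}{4} = 4 + \frac{42 - 12}{4} = 4 + \frac{1}{4} \cdot 30 = 4 + \frac{15}{2} = \frac{23}{2} \approx 11.5$)
$a{\left(W,N \right)} = \frac{23}{2} - \frac{1}{1 + W}$
$\frac{1}{39273 + a{\left(-179,o \right)}} = \frac{1}{39273 + \frac{21 + 23 \left(-179\right)}{2 \left(1 - 179\right)}} = \frac{1}{39273 + \frac{21 - 4117}{2 \left(-178\right)}} = \frac{1}{39273 + \frac{1}{2} \left(- \frac{1}{178}\right) \left(-4096\right)} = \frac{1}{39273 + \frac{1024}{89}} = \frac{1}{\frac{3496321}{89}} = \frac{89}{3496321}$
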